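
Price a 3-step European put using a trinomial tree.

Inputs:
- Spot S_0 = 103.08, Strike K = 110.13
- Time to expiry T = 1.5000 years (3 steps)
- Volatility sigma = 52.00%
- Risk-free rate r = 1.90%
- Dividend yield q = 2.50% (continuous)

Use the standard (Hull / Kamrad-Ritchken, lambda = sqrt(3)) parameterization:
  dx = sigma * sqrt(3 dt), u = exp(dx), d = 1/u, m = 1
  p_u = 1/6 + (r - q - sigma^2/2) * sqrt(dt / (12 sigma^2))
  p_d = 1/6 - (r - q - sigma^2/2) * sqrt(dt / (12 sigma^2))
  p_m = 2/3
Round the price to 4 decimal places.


dt = T/N = 0.500000; dx = sigma*sqrt(3*dt) = 0.636867
u = exp(dx) = 1.890549; d = 1/u = 0.528947
p_u = 0.111239, p_m = 0.666667, p_d = 0.222094
Discount per step: exp(-r*dt) = 0.990545
Stock lattice S(k, j) with j the centered position index:
  k=0: S(0,+0) = 103.0800
  k=1: S(1,-1) = 54.5238; S(1,+0) = 103.0800; S(1,+1) = 194.8778
  k=2: S(2,-2) = 28.8402; S(2,-1) = 54.5238; S(2,+0) = 103.0800; S(2,+1) = 194.8778; S(2,+2) = 368.4261
  k=3: S(3,-3) = 15.2549; S(3,-2) = 28.8402; S(3,-1) = 54.5238; S(3,+0) = 103.0800; S(3,+1) = 194.8778; S(3,+2) = 368.4261; S(3,+3) = 696.5276
Terminal payoffs V(N, j) = max(K - S_T, 0):
  V(3,-3) = 94.875060; V(3,-2) = 81.289786; V(3,-1) = 55.606159; V(3,+0) = 7.050000; V(3,+1) = 0.000000; V(3,+2) = 0.000000; V(3,+3) = 0.000000
Backward induction: V(k, j) = exp(-r*dt) * [p_u * V(k+1, j+1) + p_m * V(k+1, j) + p_d * V(k+1, j-1)]
  V(2,-2) = exp(-r*dt) * [p_u*55.606159 + p_m*81.289786 + p_d*94.875060] = 80.679862
  V(2,-1) = exp(-r*dt) * [p_u*7.050000 + p_m*55.606159 + p_d*81.289786] = 55.380380
  V(2,+0) = exp(-r*dt) * [p_u*0.000000 + p_m*7.050000 + p_d*55.606159] = 16.888600
  V(2,+1) = exp(-r*dt) * [p_u*0.000000 + p_m*0.000000 + p_d*7.050000] = 1.550960
  V(2,+2) = exp(-r*dt) * [p_u*0.000000 + p_m*0.000000 + p_d*0.000000] = 0.000000
  V(1,-1) = exp(-r*dt) * [p_u*16.888600 + p_m*55.380380 + p_d*80.679862] = 56.181193
  V(1,+0) = exp(-r*dt) * [p_u*1.550960 + p_m*16.888600 + p_d*55.380380] = 23.506877
  V(1,+1) = exp(-r*dt) * [p_u*0.000000 + p_m*1.550960 + p_d*16.888600] = 4.739593
  V(0,+0) = exp(-r*dt) * [p_u*4.739593 + p_m*23.506877 + p_d*56.181193] = 28.404866

Answer: Price = V(0,0) = 28.4049


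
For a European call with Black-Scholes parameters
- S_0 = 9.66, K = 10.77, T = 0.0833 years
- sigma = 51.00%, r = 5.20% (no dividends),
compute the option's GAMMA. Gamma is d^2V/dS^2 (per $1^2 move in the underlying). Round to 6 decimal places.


d1 = -0.6359330146; d2 = -0.7831278854
phi(d1) = 0.3259067659; exp(-qT) = 1.0000000000; exp(-rT) = 0.9956777678
Gamma = exp(-qT) * phi(d1) / (S * sigma * sqrt(T)) = 1.0000000000 * 0.3259067659 / (9.6600 * 0.5100 * 0.2886173938) = 0.229205

Answer: Gamma = 0.229205


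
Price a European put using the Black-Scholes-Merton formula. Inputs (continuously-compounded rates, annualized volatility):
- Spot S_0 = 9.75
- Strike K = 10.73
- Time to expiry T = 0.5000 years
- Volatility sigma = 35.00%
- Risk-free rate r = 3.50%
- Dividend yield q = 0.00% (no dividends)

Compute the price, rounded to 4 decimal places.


d1 = (ln(S/K) + (r - q + 0.5*sigma^2) * T) / (sigma * sqrt(T)) = -0.19254021
d2 = d1 - sigma * sqrt(T) = -0.44002759
exp(-rT) = 0.98265224; exp(-qT) = 1.00000000
P = K * exp(-rT) * N(-d2) - S_0 * exp(-qT) * N(-d1)
N(-d1) = 0.57634046; N(-d2) = 0.67004144
P = 10.7300 * 0.98265224 * 0.67004144 - 9.7500 * 1.00000000 * 0.57634046 = 1.4455

Answer: Price = 1.4455


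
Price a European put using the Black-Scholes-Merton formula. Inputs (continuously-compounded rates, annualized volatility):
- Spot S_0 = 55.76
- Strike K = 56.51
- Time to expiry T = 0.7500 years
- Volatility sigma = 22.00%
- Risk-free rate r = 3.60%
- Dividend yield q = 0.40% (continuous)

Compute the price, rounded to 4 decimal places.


d1 = (ln(S/K) + (r - q + 0.5*sigma^2) * T) / (sigma * sqrt(T)) = 0.15110386
d2 = d1 - sigma * sqrt(T) = -0.03942172
exp(-rT) = 0.97336124; exp(-qT) = 0.99700450
P = K * exp(-rT) * N(-d2) - S_0 * exp(-qT) * N(-d1)
N(-d1) = 0.43994689; N(-d2) = 0.51572292
P = 56.5100 * 0.97336124 * 0.51572292 - 55.7600 * 0.99700450 * 0.43994689 = 3.9092

Answer: Price = 3.9092


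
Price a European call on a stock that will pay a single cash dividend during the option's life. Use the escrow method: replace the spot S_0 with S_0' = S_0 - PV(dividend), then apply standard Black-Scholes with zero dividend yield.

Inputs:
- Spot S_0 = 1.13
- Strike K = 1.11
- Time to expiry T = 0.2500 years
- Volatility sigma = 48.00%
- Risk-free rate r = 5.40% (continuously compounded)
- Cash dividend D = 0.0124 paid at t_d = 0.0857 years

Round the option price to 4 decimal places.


Answer: Price = 0.1173

Derivation:
PV(D) = D * exp(-r * t_d) = 0.0124 * 0.99538289 = 0.01234275
S_0' = S_0 - PV(D) = 1.1300 - 0.01234275 = 1.11765725
d1 = (ln(S_0'/K) + (r + sigma^2/2)*T) / (sigma*sqrt(T)) = 0.20489475
d2 = d1 - sigma*sqrt(T) = -0.03510525
exp(-rT) = 0.98659072
N(d1) = 0.58117282; N(d2) = 0.48599791
C = S_0' * N(d1) - K * exp(-rT) * N(d2) = 1.11765725 * 0.58117282 - 1.1100 * 0.98659072 * 0.48599791 = 0.1173


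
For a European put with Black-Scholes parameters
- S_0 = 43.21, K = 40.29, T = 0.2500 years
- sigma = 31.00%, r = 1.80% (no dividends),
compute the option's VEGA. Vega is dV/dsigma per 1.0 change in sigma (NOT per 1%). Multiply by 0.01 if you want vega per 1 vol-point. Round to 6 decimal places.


d1 = 0.5579429080; d2 = 0.4029429080
phi(d1) = 0.3414381676; exp(-qT) = 1.0000000000; exp(-rT) = 0.9955101098
Vega = S * exp(-qT) * phi(d1) * sqrt(T) = 43.2100 * 1.0000000000 * 0.3414381676 * 0.5000000000 = 7.376772

Answer: Vega = 7.376772


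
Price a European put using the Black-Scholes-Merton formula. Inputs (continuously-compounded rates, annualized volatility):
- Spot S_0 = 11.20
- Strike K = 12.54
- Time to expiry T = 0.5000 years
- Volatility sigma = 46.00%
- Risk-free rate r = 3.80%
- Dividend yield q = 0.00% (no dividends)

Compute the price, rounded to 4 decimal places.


Answer: Price = 2.1326

Derivation:
d1 = (ln(S/K) + (r - q + 0.5*sigma^2) * T) / (sigma * sqrt(T)) = -0.12638690
d2 = d1 - sigma * sqrt(T) = -0.45165602
exp(-rT) = 0.98117936; exp(-qT) = 1.00000000
P = K * exp(-rT) * N(-d2) - S_0 * exp(-qT) * N(-d1)
N(-d1) = 0.55028717; N(-d2) = 0.67424160
P = 12.5400 * 0.98117936 * 0.67424160 - 11.2000 * 1.00000000 * 0.55028717 = 2.1326


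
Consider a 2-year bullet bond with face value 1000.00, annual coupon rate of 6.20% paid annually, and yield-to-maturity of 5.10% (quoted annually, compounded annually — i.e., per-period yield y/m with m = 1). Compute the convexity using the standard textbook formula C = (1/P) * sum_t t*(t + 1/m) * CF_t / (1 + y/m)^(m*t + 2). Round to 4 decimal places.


Answer: Convexity = 5.2225

Derivation:
Coupon per period c = face * coupon_rate / m = 62.000000
Periods per year m = 1; per-period yield y/m = 0.051000
Number of cashflows N = 2
Cashflows (t years, CF_t, discount factor 1/(1+y/m)^(m*t), PV):
  t = 1.0000: CF_t = 62.000000, DF = 0.951475, PV = 58.991437
  t = 2.0000: CF_t = 1062.000000, DF = 0.905304, PV = 961.433133
Price P = sum_t PV_t = 1020.424570
Convexity numerator sum_t t*(t + 1/m) * CF_t / (1+y/m)^(m*t + 2):
  t = 1.0000: term = 106.810399
  t = 2.0000: term = 5222.337113
Convexity = (1/P) * sum = 5329.147512 / 1020.424570 = 5.222481


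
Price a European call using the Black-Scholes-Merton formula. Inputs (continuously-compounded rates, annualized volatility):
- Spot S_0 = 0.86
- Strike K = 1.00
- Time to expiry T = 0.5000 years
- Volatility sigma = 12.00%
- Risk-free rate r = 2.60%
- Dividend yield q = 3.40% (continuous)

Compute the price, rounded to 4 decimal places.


Answer: Price = 0.0010

Derivation:
d1 = (ln(S/K) + (r - q + 0.5*sigma^2) * T) / (sigma * sqrt(T)) = -1.78217885
d2 = d1 - sigma * sqrt(T) = -1.86703166
exp(-rT) = 0.98708414; exp(-qT) = 0.98314368
C = S_0 * exp(-qT) * N(d1) - K * exp(-rT) * N(d2)
N(d1) = 0.03736004; N(d2) = 0.03094858
C = 0.8600 * 0.98314368 * 0.03736004 - 1.0000 * 0.98708414 * 0.03094858 = 0.0010


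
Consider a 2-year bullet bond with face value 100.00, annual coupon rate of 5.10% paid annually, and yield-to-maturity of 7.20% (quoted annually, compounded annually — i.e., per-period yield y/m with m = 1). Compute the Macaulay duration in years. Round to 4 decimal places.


Coupon per period c = face * coupon_rate / m = 5.100000
Periods per year m = 1; per-period yield y/m = 0.072000
Number of cashflows N = 2
Cashflows (t years, CF_t, discount factor 1/(1+y/m)^(m*t), PV):
  t = 1.0000: CF_t = 5.100000, DF = 0.932836, PV = 4.757463
  t = 2.0000: CF_t = 105.100000, DF = 0.870183, PV = 91.456198
Price P = sum_t PV_t = 96.213661
Macaulay numerator sum_t t * PV_t:
  t * PV_t at t = 1.0000: 4.757463
  t * PV_t at t = 2.0000: 182.912397
Macaulay duration D = (sum_t t * PV_t) / P = 187.669860 / 96.213661 = 1.950553

Answer: Macaulay duration = 1.9506 years


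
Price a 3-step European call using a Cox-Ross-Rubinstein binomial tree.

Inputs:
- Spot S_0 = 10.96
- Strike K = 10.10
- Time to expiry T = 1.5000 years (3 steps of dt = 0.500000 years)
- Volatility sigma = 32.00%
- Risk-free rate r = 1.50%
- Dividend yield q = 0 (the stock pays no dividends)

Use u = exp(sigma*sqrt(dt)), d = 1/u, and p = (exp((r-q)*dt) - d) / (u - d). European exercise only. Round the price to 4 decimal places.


Answer: Price = V(0,0) = 2.3179

Derivation:
dt = T/N = 0.500000
u = exp(sigma*sqrt(dt)) = 1.253919; d = 1/u = 0.797499
p = (exp((r-q)*dt) - d) / (u - d) = 0.460166
Discount per step: exp(-r*dt) = 0.992528
Stock lattice S(k, i) with i counting down-moves:
  k=0: S(0,0) = 10.9600
  k=1: S(1,0) = 13.7430; S(1,1) = 8.7406
  k=2: S(2,0) = 17.2326; S(2,1) = 10.9600; S(2,2) = 6.9706
  k=3: S(3,0) = 21.6082; S(3,1) = 13.7430; S(3,2) = 8.7406; S(3,3) = 5.5591
Terminal payoffs V(N, i) = max(S_T - K, 0):
  V(3,0) = 11.508241; V(3,1) = 3.642957; V(3,2) = 0.000000; V(3,3) = 0.000000
Backward induction: V(k, i) = exp(-r*dt) * [p * V(k+1, i) + (1-p) * V(k+1, i+1)].
  V(2,0) = exp(-r*dt) * [p*11.508241 + (1-p)*3.642957] = 7.208027
  V(2,1) = exp(-r*dt) * [p*3.642957 + (1-p)*0.000000] = 1.663838
  V(2,2) = exp(-r*dt) * [p*0.000000 + (1-p)*0.000000] = 0.000000
  V(1,0) = exp(-r*dt) * [p*7.208027 + (1-p)*1.663838] = 4.183588
  V(1,1) = exp(-r*dt) * [p*1.663838 + (1-p)*0.000000] = 0.759920
  V(0,0) = exp(-r*dt) * [p*4.183588 + (1-p)*0.759920] = 2.317924


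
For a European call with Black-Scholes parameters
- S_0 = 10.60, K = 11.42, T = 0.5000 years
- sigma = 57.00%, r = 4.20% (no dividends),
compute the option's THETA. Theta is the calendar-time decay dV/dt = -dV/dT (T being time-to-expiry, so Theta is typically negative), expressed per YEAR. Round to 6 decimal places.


d1 = 0.0687575670; d2 = -0.3342932982
phi(d1) = 0.3980003737; exp(-qT) = 1.0000000000; exp(-rT) = 0.9792189646
Theta = -S*exp(-qT)*phi(d1)*sigma/(2*sqrt(T)) - r*K*exp(-rT)*N(d2) + q*S*exp(-qT)*N(d1)
N(d1) = 0.5274087026; N(d2) = 0.3690791235; sqrt(T) = 0.7071067812
Term 1 = -10.6000 * 1.0000000000 * 0.3980003737 * 0.5700 / (2 * 0.7071067812) = -1.7003925870
Term 2 = -0.0420 * 11.4200 * 0.9792189646 * 0.3690791235 = -0.1733463457
Term 3 = 0 (no dividend yield, q = 0)
Theta = -1.7003925870 + (-0.1733463457) + (0.0000000000) = -1.873739

Answer: Theta = -1.873739


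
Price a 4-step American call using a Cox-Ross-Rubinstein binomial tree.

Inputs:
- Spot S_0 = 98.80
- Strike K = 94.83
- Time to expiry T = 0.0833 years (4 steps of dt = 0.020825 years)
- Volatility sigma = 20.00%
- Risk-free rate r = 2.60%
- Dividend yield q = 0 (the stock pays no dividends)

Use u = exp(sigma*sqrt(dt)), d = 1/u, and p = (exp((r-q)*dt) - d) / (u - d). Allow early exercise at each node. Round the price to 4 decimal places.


dt = T/N = 0.020825
u = exp(sigma*sqrt(dt)) = 1.029282; d = 1/u = 0.971551
p = (exp((r-q)*dt) - d) / (u - d) = 0.502166
Discount per step: exp(-r*dt) = 0.999459
Stock lattice S(k, i) with i counting down-moves:
  k=0: S(0,0) = 98.8000
  k=1: S(1,0) = 101.6931; S(1,1) = 95.9892
  k=2: S(2,0) = 104.6709; S(2,1) = 98.8000; S(2,2) = 93.2584
  k=3: S(3,0) = 107.7359; S(3,1) = 101.6931; S(3,2) = 95.9892; S(3,3) = 90.6053
  k=4: S(4,0) = 110.8906; S(4,1) = 104.6709; S(4,2) = 98.8000; S(4,3) = 93.2584; S(4,4) = 88.0276
Terminal payoffs V(N, i) = max(S_T - K, 0):
  V(4,0) = 16.060648; V(4,1) = 9.840894; V(4,2) = 3.970000; V(4,3) = 0.000000; V(4,4) = 0.000000
Backward induction: V(k, i) = exp(-r*dt) * [p * V(k+1, i) + (1-p) * V(k+1, i+1)]; then take max(V_cont, immediate exercise) for American.
  V(3,0) = exp(-r*dt) * [p*16.060648 + (1-p)*9.840894] = 12.957228; exercise = 12.905896; V(3,0) = max -> 12.957228
  V(3,1) = exp(-r*dt) * [p*9.840894 + (1-p)*3.970000] = 6.914421; exercise = 6.863089; V(3,1) = max -> 6.914421
  V(3,2) = exp(-r*dt) * [p*3.970000 + (1-p)*0.000000] = 1.992521; exercise = 1.159217; V(3,2) = max -> 1.992521
  V(3,3) = exp(-r*dt) * [p*0.000000 + (1-p)*0.000000] = 0.000000; exercise = 0.000000; V(3,3) = max -> 0.000000
  V(2,0) = exp(-r*dt) * [p*12.957228 + (1-p)*6.914421] = 9.943530; exercise = 9.840894; V(2,0) = max -> 9.943530
  V(2,1) = exp(-r*dt) * [p*6.914421 + (1-p)*1.992521] = 4.461717; exercise = 3.970000; V(2,1) = max -> 4.461717
  V(2,2) = exp(-r*dt) * [p*1.992521 + (1-p)*0.000000] = 1.000036; exercise = 0.000000; V(2,2) = max -> 1.000036
  V(1,0) = exp(-r*dt) * [p*9.943530 + (1-p)*4.461717] = 7.210594; exercise = 6.863089; V(1,0) = max -> 7.210594
  V(1,1) = exp(-r*dt) * [p*4.461717 + (1-p)*1.000036] = 2.736893; exercise = 1.159217; V(1,1) = max -> 2.736893
  V(0,0) = exp(-r*dt) * [p*7.210594 + (1-p)*2.736893] = 4.980738; exercise = 3.970000; V(0,0) = max -> 4.980738

Answer: Price = V(0,0) = 4.9807


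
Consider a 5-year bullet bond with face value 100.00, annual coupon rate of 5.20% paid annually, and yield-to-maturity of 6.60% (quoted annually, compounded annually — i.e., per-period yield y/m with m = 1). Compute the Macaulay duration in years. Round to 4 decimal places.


Coupon per period c = face * coupon_rate / m = 5.200000
Periods per year m = 1; per-period yield y/m = 0.066000
Number of cashflows N = 5
Cashflows (t years, CF_t, discount factor 1/(1+y/m)^(m*t), PV):
  t = 1.0000: CF_t = 5.200000, DF = 0.938086, PV = 4.878049
  t = 2.0000: CF_t = 5.200000, DF = 0.880006, PV = 4.576031
  t = 3.0000: CF_t = 5.200000, DF = 0.825521, PV = 4.292712
  t = 4.0000: CF_t = 5.200000, DF = 0.774410, PV = 4.026934
  t = 5.0000: CF_t = 105.200000, DF = 0.726464, PV = 76.423991
Price P = sum_t PV_t = 94.197717
Macaulay numerator sum_t t * PV_t:
  t * PV_t at t = 1.0000: 4.878049
  t * PV_t at t = 2.0000: 9.152062
  t * PV_t at t = 3.0000: 12.878135
  t * PV_t at t = 4.0000: 16.107736
  t * PV_t at t = 5.0000: 382.119957
Macaulay duration D = (sum_t t * PV_t) / P = 425.135940 / 94.197717 = 4.513230

Answer: Macaulay duration = 4.5132 years


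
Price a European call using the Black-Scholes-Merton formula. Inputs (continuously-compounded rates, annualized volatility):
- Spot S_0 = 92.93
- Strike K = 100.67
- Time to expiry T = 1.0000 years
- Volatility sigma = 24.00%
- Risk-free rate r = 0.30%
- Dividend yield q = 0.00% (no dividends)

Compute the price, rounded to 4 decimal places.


Answer: Price = 5.9810

Derivation:
d1 = (ln(S/K) + (r - q + 0.5*sigma^2) * T) / (sigma * sqrt(T)) = -0.20083883
d2 = d1 - sigma * sqrt(T) = -0.44083883
exp(-rT) = 0.99700450; exp(-qT) = 1.00000000
C = S_0 * exp(-qT) * N(d1) - K * exp(-rT) * N(d2)
N(d1) = 0.42041230; N(d2) = 0.32966484
C = 92.9300 * 1.00000000 * 0.42041230 - 100.6700 * 0.99700450 * 0.32966484 = 5.9810


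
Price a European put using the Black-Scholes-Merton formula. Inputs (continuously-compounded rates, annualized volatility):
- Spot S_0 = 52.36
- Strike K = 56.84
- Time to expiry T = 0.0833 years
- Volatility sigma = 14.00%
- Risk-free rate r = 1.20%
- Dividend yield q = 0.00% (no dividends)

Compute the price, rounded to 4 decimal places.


Answer: Price = 4.4416

Derivation:
d1 = (ln(S/K) + (r - q + 0.5*sigma^2) * T) / (sigma * sqrt(T)) = -1.98684744
d2 = d1 - sigma * sqrt(T) = -2.02725387
exp(-rT) = 0.99900090; exp(-qT) = 1.00000000
P = K * exp(-rT) * N(-d2) - S_0 * exp(-qT) * N(-d1)
N(-d1) = 0.97653035; N(-d2) = 0.97868177
P = 56.8400 * 0.99900090 * 0.97868177 - 52.3600 * 1.00000000 * 0.97653035 = 4.4416


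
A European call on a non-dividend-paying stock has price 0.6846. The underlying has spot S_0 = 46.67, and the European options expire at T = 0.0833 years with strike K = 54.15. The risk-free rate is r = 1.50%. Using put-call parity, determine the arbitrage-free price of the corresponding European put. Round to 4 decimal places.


Answer: Put price = 8.0970

Derivation:
Put-call parity: C - P = S_0 * exp(-qT) - K * exp(-rT).
S_0 * exp(-qT) = 46.6700 * 1.00000000 = 46.67000000
K * exp(-rT) = 54.1500 * 0.99875128 = 54.08238183
P = C - S*exp(-qT) + K*exp(-rT)
P = 0.6846 - 46.67000000 + 54.08238183 = 8.0970


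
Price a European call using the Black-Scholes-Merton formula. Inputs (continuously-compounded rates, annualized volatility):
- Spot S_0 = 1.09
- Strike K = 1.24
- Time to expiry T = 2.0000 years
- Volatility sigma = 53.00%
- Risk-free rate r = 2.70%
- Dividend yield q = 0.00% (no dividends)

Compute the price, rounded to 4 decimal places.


Answer: Price = 0.2900

Derivation:
d1 = (ln(S/K) + (r - q + 0.5*sigma^2) * T) / (sigma * sqrt(T)) = 0.27479279
d2 = d1 - sigma * sqrt(T) = -0.47474040
exp(-rT) = 0.94743211; exp(-qT) = 1.00000000
C = S_0 * exp(-qT) * N(d1) - K * exp(-rT) * N(d2)
N(d1) = 0.60826228; N(d2) = 0.31748601
C = 1.0900 * 1.00000000 * 0.60826228 - 1.2400 * 0.94743211 * 0.31748601 = 0.2900


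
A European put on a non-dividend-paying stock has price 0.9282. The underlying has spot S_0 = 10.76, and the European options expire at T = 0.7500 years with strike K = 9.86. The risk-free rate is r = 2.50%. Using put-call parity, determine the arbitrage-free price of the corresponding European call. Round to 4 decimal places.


Put-call parity: C - P = S_0 * exp(-qT) - K * exp(-rT).
S_0 * exp(-qT) = 10.7600 * 1.00000000 = 10.76000000
K * exp(-rT) = 9.8600 * 0.98142469 = 9.67684742
C = P + S*exp(-qT) - K*exp(-rT)
C = 0.9282 + 10.76000000 - 9.67684742 = 2.0114

Answer: Call price = 2.0114


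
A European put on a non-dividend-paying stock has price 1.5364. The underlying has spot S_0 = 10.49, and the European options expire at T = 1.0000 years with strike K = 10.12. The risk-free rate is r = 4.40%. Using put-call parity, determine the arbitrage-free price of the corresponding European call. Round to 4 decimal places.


Put-call parity: C - P = S_0 * exp(-qT) - K * exp(-rT).
S_0 * exp(-qT) = 10.4900 * 1.00000000 = 10.49000000
K * exp(-rT) = 10.1200 * 0.95695396 = 9.68437405
C = P + S*exp(-qT) - K*exp(-rT)
C = 1.5364 + 10.49000000 - 9.68437405 = 2.3420

Answer: Call price = 2.3420


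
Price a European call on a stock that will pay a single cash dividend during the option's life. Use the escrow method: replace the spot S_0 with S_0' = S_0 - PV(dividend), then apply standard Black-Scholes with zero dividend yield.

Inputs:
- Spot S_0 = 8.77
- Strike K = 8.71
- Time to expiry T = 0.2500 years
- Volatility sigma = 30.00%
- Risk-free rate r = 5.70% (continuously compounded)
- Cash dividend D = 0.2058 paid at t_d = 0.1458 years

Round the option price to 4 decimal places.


Answer: Price = 0.5024

Derivation:
PV(D) = D * exp(-r * t_d) = 0.2058 * 0.99172384 = 0.20409677
S_0' = S_0 - PV(D) = 8.7700 - 0.20409677 = 8.56590323
d1 = (ln(S_0'/K) + (r + sigma^2/2)*T) / (sigma*sqrt(T)) = 0.05878528
d2 = d1 - sigma*sqrt(T) = -0.09121472
exp(-rT) = 0.98585105
N(d1) = 0.52343843; N(d2) = 0.46366099
C = S_0' * N(d1) - K * exp(-rT) * N(d2) = 8.56590323 * 0.52343843 - 8.7100 * 0.98585105 * 0.46366099 = 0.5024


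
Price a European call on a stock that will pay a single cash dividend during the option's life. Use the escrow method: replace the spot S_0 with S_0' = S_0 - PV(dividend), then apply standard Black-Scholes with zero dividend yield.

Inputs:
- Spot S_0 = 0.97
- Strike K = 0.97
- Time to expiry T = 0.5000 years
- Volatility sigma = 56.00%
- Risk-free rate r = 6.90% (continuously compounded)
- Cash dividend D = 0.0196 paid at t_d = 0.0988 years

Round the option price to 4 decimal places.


Answer: Price = 0.1549

Derivation:
PV(D) = D * exp(-r * t_d) = 0.0196 * 0.99320598 = 0.01946684
S_0' = S_0 - PV(D) = 0.9700 - 0.01946684 = 0.95053316
d1 = (ln(S_0'/K) + (r + sigma^2/2)*T) / (sigma*sqrt(T)) = 0.23391845
d2 = d1 - sigma*sqrt(T) = -0.16206135
exp(-rT) = 0.96608834
N(d1) = 0.59247585; N(d2) = 0.43562877
C = S_0' * N(d1) - K * exp(-rT) * N(d2) = 0.95053316 * 0.59247585 - 0.9700 * 0.96608834 * 0.43562877 = 0.1549


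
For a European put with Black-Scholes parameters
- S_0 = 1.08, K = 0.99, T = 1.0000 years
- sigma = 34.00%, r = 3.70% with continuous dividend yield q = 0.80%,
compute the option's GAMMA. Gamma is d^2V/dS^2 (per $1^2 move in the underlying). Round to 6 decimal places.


d1 = 0.5112099323; d2 = 0.1712099323
phi(d1) = 0.3500755360; exp(-qT) = 0.9920319148; exp(-rT) = 0.9636761353
Gamma = exp(-qT) * phi(d1) / (S * sigma * sqrt(T)) = 0.9920319148 * 0.3500755360 / (1.0800 * 0.3400 * 1.0000000000) = 0.945768

Answer: Gamma = 0.945768


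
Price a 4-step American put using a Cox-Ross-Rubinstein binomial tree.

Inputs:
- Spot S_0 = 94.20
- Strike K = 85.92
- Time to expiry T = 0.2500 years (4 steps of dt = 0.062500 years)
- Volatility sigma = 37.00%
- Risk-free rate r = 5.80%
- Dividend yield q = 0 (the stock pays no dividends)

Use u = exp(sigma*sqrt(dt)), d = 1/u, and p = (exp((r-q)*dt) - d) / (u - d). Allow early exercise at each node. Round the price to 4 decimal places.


Answer: Price = V(0,0) = 3.2666

Derivation:
dt = T/N = 0.062500
u = exp(sigma*sqrt(dt)) = 1.096913; d = 1/u = 0.911649
p = (exp((r-q)*dt) - d) / (u - d) = 0.496494
Discount per step: exp(-r*dt) = 0.996382
Stock lattice S(k, i) with i counting down-moves:
  k=0: S(0,0) = 94.2000
  k=1: S(1,0) = 103.3292; S(1,1) = 85.8774
  k=2: S(2,0) = 113.3432; S(2,1) = 94.2000; S(2,2) = 78.2900
  k=3: S(3,0) = 124.3276; S(3,1) = 103.3292; S(3,2) = 85.8774; S(3,3) = 71.3730
  k=4: S(4,0) = 136.3766; S(4,1) = 113.3432; S(4,2) = 94.2000; S(4,3) = 78.2900; S(4,4) = 65.0672
Terminal payoffs V(N, i) = max(K - S_T, 0):
  V(4,0) = 0.000000; V(4,1) = 0.000000; V(4,2) = 0.000000; V(4,3) = 7.629976; V(4,4) = 20.852826
Backward induction: V(k, i) = exp(-r*dt) * [p * V(k+1, i) + (1-p) * V(k+1, i+1)]; then take max(V_cont, immediate exercise) for American.
  V(3,0) = exp(-r*dt) * [p*0.000000 + (1-p)*0.000000] = 0.000000; exercise = 0.000000; V(3,0) = max -> 0.000000
  V(3,1) = exp(-r*dt) * [p*0.000000 + (1-p)*0.000000] = 0.000000; exercise = 0.000000; V(3,1) = max -> 0.000000
  V(3,2) = exp(-r*dt) * [p*0.000000 + (1-p)*7.629976] = 3.827840; exercise = 0.042644; V(3,2) = max -> 3.827840
  V(3,3) = exp(-r*dt) * [p*7.629976 + (1-p)*20.852826] = 14.236066; exercise = 14.546962; V(3,3) = max -> 14.546962
  V(2,0) = exp(-r*dt) * [p*0.000000 + (1-p)*0.000000] = 0.000000; exercise = 0.000000; V(2,0) = max -> 0.000000
  V(2,1) = exp(-r*dt) * [p*0.000000 + (1-p)*3.827840] = 1.920368; exercise = 0.000000; V(2,1) = max -> 1.920368
  V(2,2) = exp(-r*dt) * [p*3.827840 + (1-p)*14.546962] = 9.191606; exercise = 7.629976; V(2,2) = max -> 9.191606
  V(1,0) = exp(-r*dt) * [p*0.000000 + (1-p)*1.920368] = 0.963419; exercise = 0.000000; V(1,0) = max -> 0.963419
  V(1,1) = exp(-r*dt) * [p*1.920368 + (1-p)*9.191606] = 5.561286; exercise = 0.042644; V(1,1) = max -> 5.561286
  V(0,0) = exp(-r*dt) * [p*0.963419 + (1-p)*5.561286] = 3.266611; exercise = 0.000000; V(0,0) = max -> 3.266611


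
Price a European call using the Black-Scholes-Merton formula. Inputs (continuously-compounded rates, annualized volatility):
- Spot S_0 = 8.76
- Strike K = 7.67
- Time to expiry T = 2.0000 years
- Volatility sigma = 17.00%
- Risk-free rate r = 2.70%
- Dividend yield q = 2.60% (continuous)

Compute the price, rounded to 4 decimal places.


d1 = (ln(S/K) + (r - q + 0.5*sigma^2) * T) / (sigma * sqrt(T)) = 0.68123204
d2 = d1 - sigma * sqrt(T) = 0.44081573
exp(-rT) = 0.94743211; exp(-qT) = 0.94932887
C = S_0 * exp(-qT) * N(d1) - K * exp(-rT) * N(d2)
N(d1) = 0.75213766; N(d2) = 0.67032680
C = 8.7600 * 0.94932887 * 0.75213766 - 7.6700 * 0.94743211 * 0.67032680 = 1.3837

Answer: Price = 1.3837


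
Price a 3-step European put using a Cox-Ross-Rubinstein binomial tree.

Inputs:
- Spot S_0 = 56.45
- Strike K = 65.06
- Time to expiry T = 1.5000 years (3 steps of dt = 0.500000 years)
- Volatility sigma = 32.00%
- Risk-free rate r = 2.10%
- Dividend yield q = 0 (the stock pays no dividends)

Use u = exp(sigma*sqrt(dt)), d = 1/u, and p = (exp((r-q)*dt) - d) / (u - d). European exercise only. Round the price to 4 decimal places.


Answer: Price = V(0,0) = 13.0826

Derivation:
dt = T/N = 0.500000
u = exp(sigma*sqrt(dt)) = 1.253919; d = 1/u = 0.797499
p = (exp((r-q)*dt) - d) / (u - d) = 0.466798
Discount per step: exp(-r*dt) = 0.989555
Stock lattice S(k, i) with i counting down-moves:
  k=0: S(0,0) = 56.4500
  k=1: S(1,0) = 70.7838; S(1,1) = 45.0188
  k=2: S(2,0) = 88.7571; S(2,1) = 56.4500; S(2,2) = 35.9025
  k=3: S(3,0) = 111.2943; S(3,1) = 70.7838; S(3,2) = 45.0188; S(3,3) = 28.6322
Terminal payoffs V(N, i) = max(K - S_T, 0):
  V(3,0) = 0.000000; V(3,1) = 0.000000; V(3,2) = 20.041158; V(3,3) = 36.427776
Backward induction: V(k, i) = exp(-r*dt) * [p * V(k+1, i) + (1-p) * V(k+1, i+1)].
  V(2,0) = exp(-r*dt) * [p*0.000000 + (1-p)*0.000000] = 0.000000
  V(2,1) = exp(-r*dt) * [p*0.000000 + (1-p)*20.041158] = 10.574371
  V(2,2) = exp(-r*dt) * [p*20.041158 + (1-p)*36.427776] = 28.477943
  V(1,0) = exp(-r*dt) * [p*0.000000 + (1-p)*10.574371] = 5.579385
  V(1,1) = exp(-r*dt) * [p*10.574371 + (1-p)*28.477943] = 19.910432
  V(0,0) = exp(-r*dt) * [p*5.579385 + (1-p)*19.910432] = 13.082638


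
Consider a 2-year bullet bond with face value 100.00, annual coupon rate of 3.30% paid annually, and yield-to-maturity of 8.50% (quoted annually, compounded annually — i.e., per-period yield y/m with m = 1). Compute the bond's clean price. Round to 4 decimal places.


Answer: Price = 90.7902

Derivation:
Coupon per period c = face * coupon_rate / m = 3.300000
Periods per year m = 1; per-period yield y/m = 0.085000
Number of cashflows N = 2
Cashflows (t years, CF_t, discount factor 1/(1+y/m)^(m*t), PV):
  t = 1.0000: CF_t = 3.300000, DF = 0.921659, PV = 3.041475
  t = 2.0000: CF_t = 103.300000, DF = 0.849455, PV = 87.748731
Price P = sum_t PV_t = 90.790206


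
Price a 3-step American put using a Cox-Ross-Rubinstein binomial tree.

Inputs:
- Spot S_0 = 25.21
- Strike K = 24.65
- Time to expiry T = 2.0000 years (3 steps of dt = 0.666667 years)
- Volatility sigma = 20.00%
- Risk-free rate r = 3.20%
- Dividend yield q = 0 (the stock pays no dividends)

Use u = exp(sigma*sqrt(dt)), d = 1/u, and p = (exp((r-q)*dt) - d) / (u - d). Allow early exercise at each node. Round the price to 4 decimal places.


Answer: Price = V(0,0) = 2.1172

Derivation:
dt = T/N = 0.666667
u = exp(sigma*sqrt(dt)) = 1.177389; d = 1/u = 0.849337
p = (exp((r-q)*dt) - d) / (u - d) = 0.524995
Discount per step: exp(-r*dt) = 0.978893
Stock lattice S(k, i) with i counting down-moves:
  k=0: S(0,0) = 25.2100
  k=1: S(1,0) = 29.6820; S(1,1) = 21.4118
  k=2: S(2,0) = 34.9472; S(2,1) = 25.2100; S(2,2) = 18.1858
  k=3: S(3,0) = 41.1465; S(3,1) = 29.6820; S(3,2) = 21.4118; S(3,3) = 15.4459
Terminal payoffs V(N, i) = max(K - S_T, 0):
  V(3,0) = 0.000000; V(3,1) = 0.000000; V(3,2) = 3.238216; V(3,3) = 9.204112
Backward induction: V(k, i) = exp(-r*dt) * [p * V(k+1, i) + (1-p) * V(k+1, i+1)]; then take max(V_cont, immediate exercise) for American.
  V(2,0) = exp(-r*dt) * [p*0.000000 + (1-p)*0.000000] = 0.000000; exercise = 0.000000; V(2,0) = max -> 0.000000
  V(2,1) = exp(-r*dt) * [p*0.000000 + (1-p)*3.238216] = 1.505703; exercise = 0.000000; V(2,1) = max -> 1.505703
  V(2,2) = exp(-r*dt) * [p*3.238216 + (1-p)*9.204112] = 5.943884; exercise = 6.464181; V(2,2) = max -> 6.464181
  V(1,0) = exp(-r*dt) * [p*0.000000 + (1-p)*1.505703] = 0.700121; exercise = 0.000000; V(1,0) = max -> 0.700121
  V(1,1) = exp(-r*dt) * [p*1.505703 + (1-p)*6.464181] = 3.779511; exercise = 3.238216; V(1,1) = max -> 3.779511
  V(0,0) = exp(-r*dt) * [p*0.700121 + (1-p)*3.779511] = 2.117196; exercise = 0.000000; V(0,0) = max -> 2.117196


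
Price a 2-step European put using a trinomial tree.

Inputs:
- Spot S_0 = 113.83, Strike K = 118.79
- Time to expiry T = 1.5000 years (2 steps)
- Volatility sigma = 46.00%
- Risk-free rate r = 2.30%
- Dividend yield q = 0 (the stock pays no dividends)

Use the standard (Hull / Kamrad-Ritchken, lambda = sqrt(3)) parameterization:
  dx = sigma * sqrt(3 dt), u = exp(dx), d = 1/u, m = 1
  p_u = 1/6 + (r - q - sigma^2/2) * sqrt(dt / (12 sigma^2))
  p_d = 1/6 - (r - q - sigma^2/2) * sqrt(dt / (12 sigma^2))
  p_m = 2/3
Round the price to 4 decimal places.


Answer: Price = V(0,0) = 23.1000

Derivation:
dt = T/N = 0.750000; dx = sigma*sqrt(3*dt) = 0.690000
u = exp(dx) = 1.993716; d = 1/u = 0.501576
p_u = 0.121667, p_m = 0.666667, p_d = 0.211667
Discount per step: exp(-r*dt) = 0.982898
Stock lattice S(k, j) with j the centered position index:
  k=0: S(0,+0) = 113.8300
  k=1: S(1,-1) = 57.0944; S(1,+0) = 113.8300; S(1,+1) = 226.9446
  k=2: S(2,-2) = 28.6372; S(2,-1) = 57.0944; S(2,+0) = 113.8300; S(2,+1) = 226.9446; S(2,+2) = 452.4631
Terminal payoffs V(N, j) = max(K - S_T, 0):
  V(2,-2) = 90.152813; V(2,-1) = 61.695596; V(2,+0) = 4.960000; V(2,+1) = 0.000000; V(2,+2) = 0.000000
Backward induction: V(k, j) = exp(-r*dt) * [p_u * V(k+1, j+1) + p_m * V(k+1, j) + p_d * V(k+1, j-1)]
  V(1,-1) = exp(-r*dt) * [p_u*4.960000 + p_m*61.695596 + p_d*90.152813] = 59.776126
  V(1,+0) = exp(-r*dt) * [p_u*0.000000 + p_m*4.960000 + p_d*61.695596] = 16.085683
  V(1,+1) = exp(-r*dt) * [p_u*0.000000 + p_m*0.000000 + p_d*4.960000] = 1.031912
  V(0,+0) = exp(-r*dt) * [p_u*1.031912 + p_m*16.085683 + p_d*59.776126] = 23.100019


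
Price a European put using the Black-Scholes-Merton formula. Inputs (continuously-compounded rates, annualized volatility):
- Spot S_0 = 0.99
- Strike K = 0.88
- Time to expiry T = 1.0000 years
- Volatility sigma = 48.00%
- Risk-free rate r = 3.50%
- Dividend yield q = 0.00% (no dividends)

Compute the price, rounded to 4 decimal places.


d1 = (ln(S/K) + (r - q + 0.5*sigma^2) * T) / (sigma * sqrt(T)) = 0.55829799
d2 = d1 - sigma * sqrt(T) = 0.07829799
exp(-rT) = 0.96560542; exp(-qT) = 1.00000000
P = K * exp(-rT) * N(-d2) - S_0 * exp(-qT) * N(-d1)
N(-d1) = 0.28832046; N(-d2) = 0.46879551
P = 0.8800 * 0.96560542 * 0.46879551 - 0.9900 * 1.00000000 * 0.28832046 = 0.1129

Answer: Price = 0.1129


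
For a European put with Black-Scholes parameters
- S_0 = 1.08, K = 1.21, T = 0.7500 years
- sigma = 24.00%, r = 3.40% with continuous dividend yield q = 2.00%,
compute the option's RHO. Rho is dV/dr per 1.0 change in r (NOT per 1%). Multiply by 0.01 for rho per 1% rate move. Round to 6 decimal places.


d1 = -0.3924024540; d2 = -0.6002485509
phi(d1) = 0.3693803614; exp(-qT) = 0.9851119396; exp(-rT) = 0.9748223790
N(-d2) = 0.7258296993
Rho = -K*T*exp(-rT)*N(-d2) = -1.2100 * 0.7500 * 0.9748223790 * 0.7258296993 = -0.642106

Answer: Rho = -0.642106


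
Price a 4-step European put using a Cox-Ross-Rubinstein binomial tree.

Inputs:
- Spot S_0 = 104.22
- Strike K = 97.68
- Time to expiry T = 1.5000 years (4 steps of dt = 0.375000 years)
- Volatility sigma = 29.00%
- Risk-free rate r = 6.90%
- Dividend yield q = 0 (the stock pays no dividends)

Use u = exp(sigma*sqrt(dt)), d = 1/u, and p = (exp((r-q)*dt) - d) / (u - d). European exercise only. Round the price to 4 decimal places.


dt = T/N = 0.375000
u = exp(sigma*sqrt(dt)) = 1.194333; d = 1/u = 0.837287
p = (exp((r-q)*dt) - d) / (u - d) = 0.529135
Discount per step: exp(-r*dt) = 0.974457
Stock lattice S(k, i) with i counting down-moves:
  k=0: S(0,0) = 104.2200
  k=1: S(1,0) = 124.4734; S(1,1) = 87.2621
  k=2: S(2,0) = 148.6627; S(2,1) = 104.2200; S(2,2) = 73.0634
  k=3: S(3,0) = 177.5528; S(3,1) = 124.4734; S(3,2) = 87.2621; S(3,3) = 61.1751
  k=4: S(4,0) = 212.0572; S(4,1) = 148.6627; S(4,2) = 104.2200; S(4,3) = 73.0634; S(4,4) = 51.2211
Terminal payoffs V(N, i) = max(K - S_T, 0):
  V(4,0) = 0.000000; V(4,1) = 0.000000; V(4,2) = 0.000000; V(4,3) = 24.616565; V(4,4) = 46.458876
Backward induction: V(k, i) = exp(-r*dt) * [p * V(k+1, i) + (1-p) * V(k+1, i+1)].
  V(3,0) = exp(-r*dt) * [p*0.000000 + (1-p)*0.000000] = 0.000000
  V(3,1) = exp(-r*dt) * [p*0.000000 + (1-p)*0.000000] = 0.000000
  V(3,2) = exp(-r*dt) * [p*0.000000 + (1-p)*24.616565] = 11.295014
  V(3,3) = exp(-r*dt) * [p*24.616565 + (1-p)*46.458876] = 34.009862
  V(2,0) = exp(-r*dt) * [p*0.000000 + (1-p)*0.000000] = 0.000000
  V(2,1) = exp(-r*dt) * [p*0.000000 + (1-p)*11.295014] = 5.182581
  V(2,2) = exp(-r*dt) * [p*11.295014 + (1-p)*34.009862] = 21.428938
  V(1,0) = exp(-r*dt) * [p*0.000000 + (1-p)*5.182581] = 2.377965
  V(1,1) = exp(-r*dt) * [p*5.182581 + (1-p)*21.428938] = 12.504646
  V(0,0) = exp(-r*dt) * [p*2.377965 + (1-p)*12.504646] = 6.963729

Answer: Price = V(0,0) = 6.9637


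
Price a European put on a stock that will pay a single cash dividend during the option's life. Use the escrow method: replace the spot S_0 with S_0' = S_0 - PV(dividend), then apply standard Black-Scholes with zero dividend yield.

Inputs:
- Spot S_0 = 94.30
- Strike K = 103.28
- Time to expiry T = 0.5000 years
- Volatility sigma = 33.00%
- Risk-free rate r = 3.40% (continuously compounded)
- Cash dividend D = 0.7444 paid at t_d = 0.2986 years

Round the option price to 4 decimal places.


PV(D) = D * exp(-r * t_d) = 0.7444 * 0.98989896 = 0.73688079
S_0' = S_0 - PV(D) = 94.3000 - 0.73688079 = 93.56311921
d1 = (ln(S_0'/K) + (r + sigma^2/2)*T) / (sigma*sqrt(T)) = -0.23391292
d2 = d1 - sigma*sqrt(T) = -0.46725816
exp(-rT) = 0.98314368
N(-d1) = 0.59247371; N(-d2) = 0.67984241
P = K * exp(-rT) * N(-d2) - S_0' * N(-d1) = 103.2800 * 0.98314368 * 0.67984241 - 93.56311921 * 0.59247371 = 13.5969

Answer: Price = 13.5969


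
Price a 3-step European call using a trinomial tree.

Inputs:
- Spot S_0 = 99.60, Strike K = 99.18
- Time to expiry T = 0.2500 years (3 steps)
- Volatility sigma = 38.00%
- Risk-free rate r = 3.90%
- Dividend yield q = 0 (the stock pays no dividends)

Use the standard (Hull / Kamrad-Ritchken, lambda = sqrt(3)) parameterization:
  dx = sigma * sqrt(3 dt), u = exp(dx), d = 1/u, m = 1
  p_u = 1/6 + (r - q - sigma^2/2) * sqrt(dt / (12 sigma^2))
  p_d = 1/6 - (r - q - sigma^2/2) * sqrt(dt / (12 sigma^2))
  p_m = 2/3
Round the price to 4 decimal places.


dt = T/N = 0.083333; dx = sigma*sqrt(3*dt) = 0.190000
u = exp(dx) = 1.209250; d = 1/u = 0.826959
p_u = 0.159386, p_m = 0.666667, p_d = 0.173947
Discount per step: exp(-r*dt) = 0.996755
Stock lattice S(k, j) with j the centered position index:
  k=0: S(0,+0) = 99.6000
  k=1: S(1,-1) = 82.3651; S(1,+0) = 99.6000; S(1,+1) = 120.4413
  k=2: S(2,-2) = 68.1126; S(2,-1) = 82.3651; S(2,+0) = 99.6000; S(2,+1) = 120.4413; S(2,+2) = 145.6435
  k=3: S(3,-3) = 56.3263; S(3,-2) = 68.1126; S(3,-1) = 82.3651; S(3,+0) = 99.6000; S(3,+1) = 120.4413; S(3,+2) = 145.6435; S(3,+3) = 176.1194
Terminal payoffs V(N, j) = max(S_T - K, 0):
  V(3,-3) = 0.000000; V(3,-2) = 0.000000; V(3,-1) = 0.000000; V(3,+0) = 0.420000; V(3,+1) = 21.261260; V(3,+2) = 46.463545; V(3,+3) = 76.939398
Backward induction: V(k, j) = exp(-r*dt) * [p_u * V(k+1, j+1) + p_m * V(k+1, j) + p_d * V(k+1, j-1)]
  V(2,-2) = exp(-r*dt) * [p_u*0.000000 + p_m*0.000000 + p_d*0.000000] = 0.000000
  V(2,-1) = exp(-r*dt) * [p_u*0.420000 + p_m*0.000000 + p_d*0.000000] = 0.066725
  V(2,+0) = exp(-r*dt) * [p_u*21.261260 + p_m*0.420000 + p_d*0.000000] = 3.656842
  V(2,+1) = exp(-r*dt) * [p_u*46.463545 + p_m*21.261260 + p_d*0.420000] = 21.582611
  V(2,+2) = exp(-r*dt) * [p_u*76.939398 + p_m*46.463545 + p_d*21.261260] = 46.784799
  V(1,-1) = exp(-r*dt) * [p_u*3.656842 + p_m*0.066725 + p_d*0.000000] = 0.625297
  V(1,+0) = exp(-r*dt) * [p_u*21.582611 + p_m*3.656842 + p_d*0.066725] = 5.870357
  V(1,+1) = exp(-r*dt) * [p_u*46.784799 + p_m*21.582611 + p_d*3.656842] = 22.408400
  V(0,+0) = exp(-r*dt) * [p_u*22.408400 + p_m*5.870357 + p_d*0.625297] = 7.569284

Answer: Price = V(0,0) = 7.5693


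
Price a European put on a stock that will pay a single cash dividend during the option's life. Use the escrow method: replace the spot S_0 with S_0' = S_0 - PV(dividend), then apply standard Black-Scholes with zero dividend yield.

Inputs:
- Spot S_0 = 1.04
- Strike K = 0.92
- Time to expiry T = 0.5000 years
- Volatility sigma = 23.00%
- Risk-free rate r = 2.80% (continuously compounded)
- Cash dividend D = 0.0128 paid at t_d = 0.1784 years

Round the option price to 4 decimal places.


PV(D) = D * exp(-r * t_d) = 0.0128 * 0.99501726 = 0.01273622
S_0' = S_0 - PV(D) = 1.0400 - 0.01273622 = 1.02726378
d1 = (ln(S_0'/K) + (r + sigma^2/2)*T) / (sigma*sqrt(T)) = 0.84548666
d2 = d1 - sigma*sqrt(T) = 0.68285210
exp(-rT) = 0.98609754
N(-d1) = 0.19891959; N(-d2) = 0.24735015
P = K * exp(-rT) * N(-d2) - S_0' * N(-d1) = 0.9200 * 0.98609754 * 0.24735015 - 1.02726378 * 0.19891959 = 0.0201

Answer: Price = 0.0201


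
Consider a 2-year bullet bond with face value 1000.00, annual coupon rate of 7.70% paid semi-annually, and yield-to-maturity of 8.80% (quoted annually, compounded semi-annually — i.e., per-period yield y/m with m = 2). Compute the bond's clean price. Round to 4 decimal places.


Answer: Price = 980.2224

Derivation:
Coupon per period c = face * coupon_rate / m = 38.500000
Periods per year m = 2; per-period yield y/m = 0.044000
Number of cashflows N = 4
Cashflows (t years, CF_t, discount factor 1/(1+y/m)^(m*t), PV):
  t = 0.5000: CF_t = 38.500000, DF = 0.957854, PV = 36.877395
  t = 1.0000: CF_t = 38.500000, DF = 0.917485, PV = 35.323175
  t = 1.5000: CF_t = 38.500000, DF = 0.878817, PV = 33.834459
  t = 2.0000: CF_t = 1038.500000, DF = 0.841779, PV = 874.187327
Price P = sum_t PV_t = 980.222355


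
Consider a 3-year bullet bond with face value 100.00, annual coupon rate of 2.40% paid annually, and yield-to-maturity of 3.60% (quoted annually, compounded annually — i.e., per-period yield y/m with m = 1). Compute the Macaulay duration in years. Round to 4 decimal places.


Answer: Macaulay duration = 2.9289 years

Derivation:
Coupon per period c = face * coupon_rate / m = 2.400000
Periods per year m = 1; per-period yield y/m = 0.036000
Number of cashflows N = 3
Cashflows (t years, CF_t, discount factor 1/(1+y/m)^(m*t), PV):
  t = 1.0000: CF_t = 2.400000, DF = 0.965251, PV = 2.316602
  t = 2.0000: CF_t = 2.400000, DF = 0.931709, PV = 2.236103
  t = 3.0000: CF_t = 102.400000, DF = 0.899333, PV = 92.091742
Price P = sum_t PV_t = 96.644447
Macaulay numerator sum_t t * PV_t:
  t * PV_t at t = 1.0000: 2.316602
  t * PV_t at t = 2.0000: 4.472205
  t * PV_t at t = 3.0000: 276.275227
Macaulay duration D = (sum_t t * PV_t) / P = 283.064035 / 96.644447 = 2.928922


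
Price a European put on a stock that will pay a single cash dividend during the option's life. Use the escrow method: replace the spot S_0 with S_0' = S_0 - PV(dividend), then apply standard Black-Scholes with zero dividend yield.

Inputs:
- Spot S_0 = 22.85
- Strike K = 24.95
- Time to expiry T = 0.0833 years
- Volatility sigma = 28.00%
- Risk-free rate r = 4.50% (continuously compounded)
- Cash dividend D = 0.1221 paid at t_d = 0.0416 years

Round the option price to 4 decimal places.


PV(D) = D * exp(-r * t_d) = 0.1221 * 0.99812975 = 0.12187164
S_0' = S_0 - PV(D) = 22.8500 - 0.12187164 = 22.72812836
d1 = (ln(S_0'/K) + (r + sigma^2/2)*T) / (sigma*sqrt(T)) = -1.06736303
d2 = d1 - sigma*sqrt(T) = -1.14817590
exp(-rT) = 0.99625852
N(-d1) = 0.85709603; N(-d2) = 0.87455202
P = K * exp(-rT) * N(-d2) - S_0' * N(-d1) = 24.9500 * 0.99625852 * 0.87455202 - 22.72812836 * 0.85709603 = 2.2582

Answer: Price = 2.2582


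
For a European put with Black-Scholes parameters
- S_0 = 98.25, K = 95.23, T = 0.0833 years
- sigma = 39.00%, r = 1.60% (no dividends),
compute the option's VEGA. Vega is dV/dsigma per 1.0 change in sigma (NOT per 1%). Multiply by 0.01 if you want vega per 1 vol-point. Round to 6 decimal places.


Answer: Vega = 10.657284

Derivation:
d1 = 0.3454844246; d2 = 0.2329236410
phi(d1) = 0.3758300333; exp(-qT) = 1.0000000000; exp(-rT) = 0.9986680878
Vega = S * exp(-qT) * phi(d1) * sqrt(T) = 98.2500 * 1.0000000000 * 0.3758300333 * 0.2886173938 = 10.657284


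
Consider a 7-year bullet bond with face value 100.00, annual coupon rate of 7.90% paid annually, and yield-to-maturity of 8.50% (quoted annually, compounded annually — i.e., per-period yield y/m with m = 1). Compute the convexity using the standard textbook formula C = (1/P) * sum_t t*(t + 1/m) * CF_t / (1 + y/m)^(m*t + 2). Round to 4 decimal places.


Answer: Convexity = 35.2086

Derivation:
Coupon per period c = face * coupon_rate / m = 7.900000
Periods per year m = 1; per-period yield y/m = 0.085000
Number of cashflows N = 7
Cashflows (t years, CF_t, discount factor 1/(1+y/m)^(m*t), PV):
  t = 1.0000: CF_t = 7.900000, DF = 0.921659, PV = 7.281106
  t = 2.0000: CF_t = 7.900000, DF = 0.849455, PV = 6.710697
  t = 3.0000: CF_t = 7.900000, DF = 0.782908, PV = 6.184974
  t = 4.0000: CF_t = 7.900000, DF = 0.721574, PV = 5.700437
  t = 5.0000: CF_t = 7.900000, DF = 0.665045, PV = 5.253859
  t = 6.0000: CF_t = 7.900000, DF = 0.612945, PV = 4.842266
  t = 7.0000: CF_t = 107.900000, DF = 0.564926, PV = 60.955553
Price P = sum_t PV_t = 96.928892
Convexity numerator sum_t t*(t + 1/m) * CF_t / (1+y/m)^(m*t + 2):
  t = 1.0000: term = 12.369948
  t = 2.0000: term = 34.202621
  t = 3.0000: term = 63.046306
  t = 4.0000: term = 96.845324
  t = 5.0000: term = 133.887545
  t = 6.0000: term = 172.758123
  t = 7.0000: term = 2899.624950
Convexity = (1/P) * sum = 3412.734817 / 96.928892 = 35.208644
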